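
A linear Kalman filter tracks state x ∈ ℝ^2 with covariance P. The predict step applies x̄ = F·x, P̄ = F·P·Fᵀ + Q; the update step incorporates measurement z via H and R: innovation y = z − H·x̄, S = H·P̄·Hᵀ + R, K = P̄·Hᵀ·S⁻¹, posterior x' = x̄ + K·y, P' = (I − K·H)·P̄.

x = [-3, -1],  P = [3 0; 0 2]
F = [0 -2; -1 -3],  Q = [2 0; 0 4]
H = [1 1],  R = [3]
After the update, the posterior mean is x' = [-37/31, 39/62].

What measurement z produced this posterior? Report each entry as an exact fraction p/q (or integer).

x̄ = F·x = [2, 6]
P̄ = F·P·Fᵀ + Q = [10 12; 12 25]
S = H·P̄·Hᵀ + R = [62]
K = P̄·Hᵀ·S⁻¹ = [11/31; 37/62]
x' − x̄ = [-99/31, -333/62] = K·y
y = (KᵀK)⁻¹·Kᵀ·(x' − x̄) = [-9]
z = y + H·x̄ = [-9] + [8] = [-1]

z = [-1]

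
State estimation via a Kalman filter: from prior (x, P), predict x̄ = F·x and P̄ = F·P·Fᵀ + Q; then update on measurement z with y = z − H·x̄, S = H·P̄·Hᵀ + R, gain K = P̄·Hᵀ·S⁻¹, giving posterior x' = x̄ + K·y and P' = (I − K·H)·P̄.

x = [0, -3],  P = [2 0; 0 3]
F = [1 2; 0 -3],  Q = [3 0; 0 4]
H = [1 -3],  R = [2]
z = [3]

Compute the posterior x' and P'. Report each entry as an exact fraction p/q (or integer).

x̄ = F·x = [-6, 9]
P̄ = F·P·Fᵀ + Q = [17 -18; -18 31]
y = z − H·x̄ = [36]
S = H·P̄·Hᵀ + R = [406]
K = P̄·Hᵀ·S⁻¹ = [71/406; -111/406]
x' = x̄ + K·y = [60/203, -171/203]
P' = (I − K·H)·P̄ = [1861/406 573/406; 573/406 265/406]

x' = [60/203, -171/203]
P' = [1861/406 573/406; 573/406 265/406]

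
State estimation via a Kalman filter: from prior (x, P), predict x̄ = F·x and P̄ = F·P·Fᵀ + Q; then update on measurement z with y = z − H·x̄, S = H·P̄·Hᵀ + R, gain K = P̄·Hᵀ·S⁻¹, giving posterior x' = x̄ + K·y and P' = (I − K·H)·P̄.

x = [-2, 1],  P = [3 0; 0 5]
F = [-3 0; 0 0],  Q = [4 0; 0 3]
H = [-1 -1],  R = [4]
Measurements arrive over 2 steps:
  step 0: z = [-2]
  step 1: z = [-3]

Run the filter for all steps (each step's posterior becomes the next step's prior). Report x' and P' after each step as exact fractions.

step 0: x̄ = F·x = [6, 0]
step 0: P̄ = F·P·Fᵀ + Q = [31 0; 0 3]
step 0: y = z − H·x̄ = [4]
step 0: S = H·P̄·Hᵀ + R = [38]
step 0: K = P̄·Hᵀ·S⁻¹ = [-31/38; -3/38]
step 0: x' = x̄ + K·y = [52/19, -6/19]
step 0: P' = (I − K·H)·P̄ = [217/38 -93/38; -93/38 105/38]
step 1: x̄ = F·x = [-156/19, 0]
step 1: P̄ = F·P·Fᵀ + Q = [2105/38 0; 0 3]
step 1: y = z − H·x̄ = [-213/19]
step 1: S = H·P̄·Hᵀ + R = [2371/38]
step 1: K = P̄·Hᵀ·S⁻¹ = [-2105/2371; -114/2371]
step 1: x' = x̄ + K·y = [4131/2371, 1278/2371]
step 1: P' = (I − K·H)·P̄ = [14735/2371 -6315/2371; -6315/2371 6771/2371]

step 0: x' = [52/19, -6/19], P' = [217/38 -93/38; -93/38 105/38]
step 1: x' = [4131/2371, 1278/2371], P' = [14735/2371 -6315/2371; -6315/2371 6771/2371]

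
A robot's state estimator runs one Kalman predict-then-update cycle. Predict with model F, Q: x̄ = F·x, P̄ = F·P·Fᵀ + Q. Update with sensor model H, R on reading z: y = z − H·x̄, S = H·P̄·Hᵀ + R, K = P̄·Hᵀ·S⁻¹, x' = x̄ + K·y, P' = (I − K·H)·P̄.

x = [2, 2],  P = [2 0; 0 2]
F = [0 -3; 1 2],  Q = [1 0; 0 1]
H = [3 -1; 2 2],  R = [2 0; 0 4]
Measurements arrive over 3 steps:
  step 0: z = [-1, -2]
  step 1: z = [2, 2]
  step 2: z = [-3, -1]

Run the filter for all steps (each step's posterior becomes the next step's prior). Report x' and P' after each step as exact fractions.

step 0: x̄ = F·x = [-6, 6]
step 0: P̄ = F·P·Fᵀ + Q = [19 -12; -12 11]
step 0: y = z − H·x̄ = [23, -2]
step 0: S = H·P̄·Hᵀ + R = [256 44; 44 28]
step 0: K = P̄·Hᵀ·S⁻¹ = [329/1308 137/1308; -307/1308 389/1308]
step 0: x' = x̄ + K·y = [-185/436, 3/436]
step 0: P' = (I − K·H)·P̄ = [233/1308 41/1308; 41/1308 737/1308]
step 1: x̄ = F·x = [-9/436, -179/436]
step 1: P̄ = F·P·Fᵀ + Q = [2647/436 -1515/436; -1515/436 1551/436]
step 1: y = z − H·x̄ = [180/109, 312/109]
step 1: S = H·P̄·Hᵀ + R = [8834/109 1680/109; 1680/109 1604/109]
step 1: K = P̄·Hᵀ·S⁻¹ = [3258/13013 337/3718; -258/1183 81/338]
step 1: x' = x̄ + K·y = [33951/52052, -401/4732]
step 1: P' = (I − K·H)·P̄ = [8875/52052 51/4732; 51/4732 2217/4732]
step 2: x̄ = F·x = [1203/4732, 1933/4004]
step 2: P̄ = F·P·Fᵀ + Q = [24685/4732 -1035/364; -1035/364 951/308]
step 2: y = z − H·x̄ = [-85363/26026, -32194/13013]
step 2: S = H·P̄·Hᵀ + R = [899167/13013 178938/13013; 178938/13013 188296/13013]
step 2: K = P̄·Hᵀ·S⁻¹ = [1316445/5275138 479335/5275138; -1137507/5275138 1259067/5275138]
step 2: x' = x̄ + K·y = [-4162613/5275138, 3162671/5275138]
step 2: P' = (I − K·H)·P̄ = [448945/2637569 30390/2637569; 30390/2637569 1228677/2637569]

step 0: x' = [-185/436, 3/436], P' = [233/1308 41/1308; 41/1308 737/1308]
step 1: x' = [33951/52052, -401/4732], P' = [8875/52052 51/4732; 51/4732 2217/4732]
step 2: x' = [-4162613/5275138, 3162671/5275138], P' = [448945/2637569 30390/2637569; 30390/2637569 1228677/2637569]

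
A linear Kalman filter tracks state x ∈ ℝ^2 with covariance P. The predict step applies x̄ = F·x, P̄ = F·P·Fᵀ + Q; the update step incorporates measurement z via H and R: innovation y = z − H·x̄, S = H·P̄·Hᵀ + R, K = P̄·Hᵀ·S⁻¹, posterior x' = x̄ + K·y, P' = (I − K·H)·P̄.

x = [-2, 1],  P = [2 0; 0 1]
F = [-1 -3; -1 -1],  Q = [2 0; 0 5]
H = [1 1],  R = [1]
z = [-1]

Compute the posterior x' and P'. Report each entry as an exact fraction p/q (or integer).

x' = [-25/16, 19/32]
P' = [23/8 -37/16; -37/16 87/32]

x̄ = F·x = [-1, 1]
P̄ = F·P·Fᵀ + Q = [13 5; 5 8]
y = z − H·x̄ = [-1]
S = H·P̄·Hᵀ + R = [32]
K = P̄·Hᵀ·S⁻¹ = [9/16; 13/32]
x' = x̄ + K·y = [-25/16, 19/32]
P' = (I − K·H)·P̄ = [23/8 -37/16; -37/16 87/32]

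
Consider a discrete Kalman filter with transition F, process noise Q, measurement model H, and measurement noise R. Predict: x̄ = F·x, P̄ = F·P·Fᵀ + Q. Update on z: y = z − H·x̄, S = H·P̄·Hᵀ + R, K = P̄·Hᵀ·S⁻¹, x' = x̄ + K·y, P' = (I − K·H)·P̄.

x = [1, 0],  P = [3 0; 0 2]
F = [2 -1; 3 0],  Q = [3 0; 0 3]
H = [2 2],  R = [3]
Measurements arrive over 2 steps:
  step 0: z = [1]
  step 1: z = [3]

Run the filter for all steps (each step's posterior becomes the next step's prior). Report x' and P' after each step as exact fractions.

step 0: x̄ = F·x = [2, 3]
step 0: P̄ = F·P·Fᵀ + Q = [17 18; 18 30]
step 0: y = z − H·x̄ = [-9]
step 0: S = H·P̄·Hᵀ + R = [335]
step 0: K = P̄·Hᵀ·S⁻¹ = [14/67; 96/335]
step 0: x' = x̄ + K·y = [8/67, 141/335]
step 0: P' = (I − K·H)·P̄ = [159/67 -138/67; -138/67 834/335]
step 1: x̄ = F·x = [-61/335, 24/67]
step 1: P̄ = F·P·Fᵀ + Q = [7779/335 1368/67; 1368/67 1632/67]
step 1: y = z − H·x̄ = [887/335]
step 1: S = H·P̄·Hᵀ + R = [119481/335]
step 1: K = P̄·Hᵀ·S⁻¹ = [9746/39827; 10000/39827]
step 1: x' = x̄ + K·y = [18553/39827, 40744/39827]
step 1: P' = (I − K·H)·P̄ = [74211/39827 -59592/39827; -59592/39827 74592/39827]

step 0: x' = [8/67, 141/335], P' = [159/67 -138/67; -138/67 834/335]
step 1: x' = [18553/39827, 40744/39827], P' = [74211/39827 -59592/39827; -59592/39827 74592/39827]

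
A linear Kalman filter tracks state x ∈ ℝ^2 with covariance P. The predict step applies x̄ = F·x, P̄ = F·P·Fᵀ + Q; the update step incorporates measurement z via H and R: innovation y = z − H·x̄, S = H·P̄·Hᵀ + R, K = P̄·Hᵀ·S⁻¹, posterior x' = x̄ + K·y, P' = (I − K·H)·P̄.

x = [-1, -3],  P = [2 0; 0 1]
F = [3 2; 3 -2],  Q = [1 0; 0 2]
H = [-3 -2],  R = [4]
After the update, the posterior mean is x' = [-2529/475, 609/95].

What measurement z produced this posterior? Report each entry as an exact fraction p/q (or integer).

x̄ = F·x = [-9, 3]
P̄ = F·P·Fᵀ + Q = [23 14; 14 24]
S = H·P̄·Hᵀ + R = [475]
K = P̄·Hᵀ·S⁻¹ = [-97/475; -18/95]
x' − x̄ = [1746/475, 324/95] = K·y
y = (KᵀK)⁻¹·Kᵀ·(x' − x̄) = [-18]
z = y + H·x̄ = [-18] + [21] = [3]

z = [3]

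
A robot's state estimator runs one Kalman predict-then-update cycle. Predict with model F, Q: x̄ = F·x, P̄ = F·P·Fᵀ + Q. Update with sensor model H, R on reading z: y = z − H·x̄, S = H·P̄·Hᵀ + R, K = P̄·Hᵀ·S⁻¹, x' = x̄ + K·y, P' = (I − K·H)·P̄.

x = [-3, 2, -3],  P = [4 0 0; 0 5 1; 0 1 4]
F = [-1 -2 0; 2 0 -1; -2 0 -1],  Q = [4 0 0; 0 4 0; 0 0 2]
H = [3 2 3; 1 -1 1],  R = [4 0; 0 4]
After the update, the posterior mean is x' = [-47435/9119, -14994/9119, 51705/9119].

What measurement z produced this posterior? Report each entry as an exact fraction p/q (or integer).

x̄ = F·x = [-1, -3, 9]
P̄ = F·P·Fᵀ + Q = [28 -6 10; -6 24 -12; 10 -12 22]
S = H·P̄·Hᵀ + R = [514 180; 180 134]
K = P̄·Hᵀ·S⁻¹ = [1437/9119 1064/9119; 1689/9119 -5127/9119; 432/9119 2414/9119]
x' − x̄ = [-38316/9119, 12363/9119, -30366/9119] = K·y
y = (KᵀK)⁻¹·Kᵀ·(x' − x̄) = [-20, -9]
z = y + H·x̄ = [-20, -9] + [18, 11] = [-2, 2]

z = [-2, 2]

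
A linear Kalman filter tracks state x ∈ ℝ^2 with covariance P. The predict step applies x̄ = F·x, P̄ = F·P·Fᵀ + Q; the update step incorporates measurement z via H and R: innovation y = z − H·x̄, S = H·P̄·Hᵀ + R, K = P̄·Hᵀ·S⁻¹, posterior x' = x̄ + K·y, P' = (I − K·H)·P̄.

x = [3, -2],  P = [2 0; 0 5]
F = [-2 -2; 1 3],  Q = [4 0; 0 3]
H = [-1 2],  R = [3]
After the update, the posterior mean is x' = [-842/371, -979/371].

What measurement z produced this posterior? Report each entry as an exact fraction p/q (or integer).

x̄ = F·x = [-2, -3]
P̄ = F·P·Fᵀ + Q = [32 -34; -34 50]
S = H·P̄·Hᵀ + R = [371]
K = P̄·Hᵀ·S⁻¹ = [-100/371; 134/371]
x' − x̄ = [-100/371, 134/371] = K·y
y = (KᵀK)⁻¹·Kᵀ·(x' − x̄) = [1]
z = y + H·x̄ = [1] + [-4] = [-3]

z = [-3]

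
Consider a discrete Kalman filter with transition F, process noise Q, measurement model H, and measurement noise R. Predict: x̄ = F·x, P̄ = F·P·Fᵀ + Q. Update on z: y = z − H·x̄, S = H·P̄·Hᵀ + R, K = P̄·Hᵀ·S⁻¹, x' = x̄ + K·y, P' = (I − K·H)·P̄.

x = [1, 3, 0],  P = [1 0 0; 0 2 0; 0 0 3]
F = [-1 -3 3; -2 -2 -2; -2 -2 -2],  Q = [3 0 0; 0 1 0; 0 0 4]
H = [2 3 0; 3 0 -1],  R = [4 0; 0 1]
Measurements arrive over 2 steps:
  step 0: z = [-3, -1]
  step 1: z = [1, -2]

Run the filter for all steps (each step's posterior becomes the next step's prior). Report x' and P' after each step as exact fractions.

step 0: x̄ = F·x = [-10, -8, -8]
step 0: P̄ = F·P·Fᵀ + Q = [49 -4 -4; -4 25 24; -4 24 28]
step 0: y = z − H·x̄ = [41, 21]
step 0: S = H·P̄·Hᵀ + R = [377 194; 194 494]
step 0: K = P̄·Hᵀ·S⁻¹ = [6595/74301 40243/148602; 20041/74301 -13285/74301; 19688/74301 -13748/74301]
step 0: x' = x̄ + K·y = [-100127/148602, -51712/74301, -75908/74301]
step 0: P' = (I − K·H)·P̄ = [70465/148602 -14695/74301 85576/74301; -14695/74301 36518/74301 -30800/74301; 85576/74301 -30800/74301 270476/74301]
step 1: x̄ = F·x = [-45049/148602, 355367/74301, 355367/74301]
step 1: P̄ = F·P·Fᵀ + Q = [5947711/148602 -1793147/74301 -1793147/74301; -1793147/74301 1763855/74301 1689554/74301; -1793147/74301 1689554/74301 1986758/74301]
step 1: y = z − H·x̄ = [-946751/74301, 548677/148602]
step 1: S = H·P̄·Hᵀ + R = [6549557/74301 222442/74301; 222442/74301 79169281/148602]
step 1: K = P̄·Hᵀ·S⁻¹ = [541348336/6977359089 1885579459/6977359089; 1859328431/6977359089 -1256459794/6977359089; 1623600124/6977359089 -1307521598/6977359089]
step 1: x' = x̄ + K·y = [-2051070145/6977359089, 5040400813/6977359089, 7855541816/6977359089]
step 1: P' = (I − K·H)·P̄ = [3211020023/6977359089 -1418882234/6977359089 7747480610/6977359089; -1418882234/6977359089 3425026064/6977359089 -3000186908/6977359089; 7747480610/6977359089 -3000186908/6977359089 24549963428/6977359089]

step 0: x' = [-100127/148602, -51712/74301, -75908/74301], P' = [70465/148602 -14695/74301 85576/74301; -14695/74301 36518/74301 -30800/74301; 85576/74301 -30800/74301 270476/74301]
step 1: x' = [-2051070145/6977359089, 5040400813/6977359089, 7855541816/6977359089], P' = [3211020023/6977359089 -1418882234/6977359089 7747480610/6977359089; -1418882234/6977359089 3425026064/6977359089 -3000186908/6977359089; 7747480610/6977359089 -3000186908/6977359089 24549963428/6977359089]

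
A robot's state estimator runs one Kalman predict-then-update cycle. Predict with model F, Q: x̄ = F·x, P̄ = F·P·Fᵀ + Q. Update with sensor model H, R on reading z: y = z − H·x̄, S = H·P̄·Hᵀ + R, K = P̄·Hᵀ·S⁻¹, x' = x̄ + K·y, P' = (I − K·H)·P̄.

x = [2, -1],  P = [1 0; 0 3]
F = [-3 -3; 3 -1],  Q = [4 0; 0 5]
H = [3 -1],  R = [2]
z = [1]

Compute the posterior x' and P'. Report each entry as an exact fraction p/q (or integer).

x' = [903/379, 2364/379]
P' = [760/379 2040/379; 2040/379 6154/379]

x̄ = F·x = [-3, 7]
P̄ = F·P·Fᵀ + Q = [40 0; 0 17]
y = z − H·x̄ = [17]
S = H·P̄·Hᵀ + R = [379]
K = P̄·Hᵀ·S⁻¹ = [120/379; -17/379]
x' = x̄ + K·y = [903/379, 2364/379]
P' = (I − K·H)·P̄ = [760/379 2040/379; 2040/379 6154/379]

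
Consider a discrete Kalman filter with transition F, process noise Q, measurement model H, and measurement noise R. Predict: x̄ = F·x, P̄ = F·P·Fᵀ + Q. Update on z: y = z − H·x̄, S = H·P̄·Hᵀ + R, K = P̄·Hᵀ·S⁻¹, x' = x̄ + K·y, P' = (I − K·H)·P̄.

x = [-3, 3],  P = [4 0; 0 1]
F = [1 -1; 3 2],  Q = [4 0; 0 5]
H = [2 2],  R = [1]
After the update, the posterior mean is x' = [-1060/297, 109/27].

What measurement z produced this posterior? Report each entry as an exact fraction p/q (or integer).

x̄ = F·x = [-6, -3]
P̄ = F·P·Fᵀ + Q = [9 10; 10 45]
S = H·P̄·Hᵀ + R = [297]
K = P̄·Hᵀ·S⁻¹ = [38/297; 10/27]
x' − x̄ = [722/297, 190/27] = K·y
y = (KᵀK)⁻¹·Kᵀ·(x' − x̄) = [19]
z = y + H·x̄ = [19] + [-18] = [1]

z = [1]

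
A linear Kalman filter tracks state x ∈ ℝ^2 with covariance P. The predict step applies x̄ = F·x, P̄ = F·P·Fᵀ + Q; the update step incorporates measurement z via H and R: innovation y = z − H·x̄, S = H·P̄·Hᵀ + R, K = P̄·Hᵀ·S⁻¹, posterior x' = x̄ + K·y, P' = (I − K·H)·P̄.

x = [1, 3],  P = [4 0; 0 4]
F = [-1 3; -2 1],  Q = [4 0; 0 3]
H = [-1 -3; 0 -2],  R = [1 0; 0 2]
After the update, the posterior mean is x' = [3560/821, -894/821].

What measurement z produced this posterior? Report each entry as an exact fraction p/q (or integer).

x̄ = F·x = [8, 1]
P̄ = F·P·Fᵀ + Q = [44 20; 20 23]
S = H·P̄·Hᵀ + R = [372 178; 178 94]
K = P̄·Hᵀ·S⁻¹ = [-664/821 908/821; -89/1642 -635/1642]
x' − x̄ = [-3008/821, -1715/821] = K·y
y = (KᵀK)⁻¹·Kᵀ·(x' − x̄) = [10, 4]
z = y + H·x̄ = [10, 4] + [-11, -2] = [-1, 2]

z = [-1, 2]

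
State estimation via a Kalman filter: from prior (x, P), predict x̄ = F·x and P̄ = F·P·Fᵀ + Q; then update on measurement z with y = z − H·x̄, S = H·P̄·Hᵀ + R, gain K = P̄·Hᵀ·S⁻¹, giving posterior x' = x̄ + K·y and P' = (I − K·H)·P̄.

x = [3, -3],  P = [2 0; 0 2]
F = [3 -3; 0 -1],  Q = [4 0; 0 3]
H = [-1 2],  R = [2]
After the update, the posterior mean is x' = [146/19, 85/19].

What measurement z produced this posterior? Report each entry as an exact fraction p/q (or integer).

z = [2]

x̄ = F·x = [18, 3]
P̄ = F·P·Fᵀ + Q = [40 6; 6 5]
S = H·P̄·Hᵀ + R = [38]
K = P̄·Hᵀ·S⁻¹ = [-14/19; 2/19]
x' − x̄ = [-196/19, 28/19] = K·y
y = (KᵀK)⁻¹·Kᵀ·(x' − x̄) = [14]
z = y + H·x̄ = [14] + [-12] = [2]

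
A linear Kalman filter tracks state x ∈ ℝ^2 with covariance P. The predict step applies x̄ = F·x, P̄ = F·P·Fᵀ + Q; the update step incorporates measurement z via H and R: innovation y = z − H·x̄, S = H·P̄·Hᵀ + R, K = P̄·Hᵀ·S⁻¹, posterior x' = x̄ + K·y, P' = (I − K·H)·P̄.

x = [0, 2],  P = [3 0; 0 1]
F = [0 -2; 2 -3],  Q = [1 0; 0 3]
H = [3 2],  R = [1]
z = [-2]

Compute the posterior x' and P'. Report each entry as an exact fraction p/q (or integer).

x' = [-131/107, 84/107]
P' = [341/214 -249/107; -249/107 390/107]

x̄ = F·x = [-4, -6]
P̄ = F·P·Fᵀ + Q = [5 6; 6 24]
y = z − H·x̄ = [22]
S = H·P̄·Hᵀ + R = [214]
K = P̄·Hᵀ·S⁻¹ = [27/214; 33/107]
x' = x̄ + K·y = [-131/107, 84/107]
P' = (I − K·H)·P̄ = [341/214 -249/107; -249/107 390/107]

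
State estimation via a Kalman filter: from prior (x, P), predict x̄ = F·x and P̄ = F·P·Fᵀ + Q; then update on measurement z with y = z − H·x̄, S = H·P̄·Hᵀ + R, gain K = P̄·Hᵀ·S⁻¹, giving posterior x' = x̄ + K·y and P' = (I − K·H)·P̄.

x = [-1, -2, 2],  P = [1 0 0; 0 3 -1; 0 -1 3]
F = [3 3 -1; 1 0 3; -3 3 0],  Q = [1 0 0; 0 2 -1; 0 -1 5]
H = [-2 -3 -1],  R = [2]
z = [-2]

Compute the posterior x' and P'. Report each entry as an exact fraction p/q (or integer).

x' = [-161/19, 2179/323, -441/323]
P' = [602/19 -473/19 223/19; -473/19 7481/323 -6267/323; 223/19 -6267/323 11307/323]

x̄ = F·x = [-11, 5, -3]
P̄ = F·P·Fᵀ + Q = [46 -15 21; -15 30 -13; 21 -13 41]
y = z − H·x̄ = [-12]
S = H·P̄·Hᵀ + R = [323]
K = P̄·Hᵀ·S⁻¹ = [-4/19; -47/323; -44/323]
x' = x̄ + K·y = [-161/19, 2179/323, -441/323]
P' = (I − K·H)·P̄ = [602/19 -473/19 223/19; -473/19 7481/323 -6267/323; 223/19 -6267/323 11307/323]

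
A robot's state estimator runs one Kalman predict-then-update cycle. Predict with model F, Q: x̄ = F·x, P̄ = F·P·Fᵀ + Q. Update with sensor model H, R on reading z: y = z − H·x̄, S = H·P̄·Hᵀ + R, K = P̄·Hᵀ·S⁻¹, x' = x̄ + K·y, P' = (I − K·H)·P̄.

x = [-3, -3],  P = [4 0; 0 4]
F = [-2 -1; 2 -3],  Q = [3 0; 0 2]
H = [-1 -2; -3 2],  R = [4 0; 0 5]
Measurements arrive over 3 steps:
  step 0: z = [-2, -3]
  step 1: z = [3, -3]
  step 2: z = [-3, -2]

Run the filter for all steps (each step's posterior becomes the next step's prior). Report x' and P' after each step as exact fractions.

step 0: x' = [118732/81483, 40361/81483], P' = [44596/81483 17084/81483; 17084/81483 51346/81483]
step 1: x' = [-59311055/297675391, -400827659/297675391], P' = [153438380/297675391 56330720/297675391; 56330720/297675391 174361100/297675391]
step 2: x' = [1367248623969/1013879249669, 1126445973297/1013879249669], P' = [520667156556/1013879249669 190346674404/1013879249669; 190346674404/1013879249669 591604744766/1013879249669]

step 0: x̄ = F·x = [9, 3]
step 0: P̄ = F·P·Fᵀ + Q = [23 -4; -4 54]
step 0: y = z − H·x̄ = [13, 18]
step 0: S = H·P̄·Hᵀ + R = [227 -163; -163 476]
step 0: K = P̄·Hᵀ·S⁻¹ = [-19691/81483 -19924/81483; -29944/81483 10288/81483]
step 0: x' = x̄ + K·y = [118732/81483, 40361/81483]
step 0: P' = (I − K·H)·P̄ = [44596/81483 17084/81483; 17084/81483 51346/81483]
step 1: x̄ = F·x = [-277825/81483, 116381/81483]
step 1: P̄ = F·P·Fᵀ + Q = [542515/81483 43990/81483; 43990/81483 598456/81483]
step 1: y = z − H·x̄ = [66462/27161, -1310686/81483]
step 1: S = H·P̄·Hᵀ + R = [1146077/27161 -196773/27161; -196773/27161 7155994/81483]
step 1: K = P̄·Hᵀ·S⁻¹ = [-66524955/297675391 -649820/2782013; -101263230/297675391 335944/2782013]
step 1: x' = x̄ + K·y = [-59311055/297675391, -400827659/297675391]
step 1: P' = (I − K·H)·P̄ = [153438380/297675391 56330720/297675391; 56330720/297675391 174361100/297675391]
step 2: x̄ = F·x = [519449769/297675391, 1083860867/297675391]
step 2: P̄ = F·P·Fᵀ + Q = [1906463673/297675391 134652660/297675391; 134652660/297675391 2102385562/297675391]
step 2: y = z − H·x̄ = [1794145330/297675391, -1204723209/297675391]
step 2: S = H·P̄·Hᵀ + R = [12045318125/297675391 -2151540589/297675391; -2151540589/297675391 25440260340/297675391]
step 2: K = P̄·Hᵀ·S⁻¹ = [-20485466031/92170840879 -236261624172/1013879249669; -31217185544/92170840879 122433893264/1013879249669]
step 2: x' = x̄ + K·y = [1367248623969/1013879249669, 1126445973297/1013879249669]
step 2: P' = (I − K·H)·P̄ = [520667156556/1013879249669 190346674404/1013879249669; 190346674404/1013879249669 591604744766/1013879249669]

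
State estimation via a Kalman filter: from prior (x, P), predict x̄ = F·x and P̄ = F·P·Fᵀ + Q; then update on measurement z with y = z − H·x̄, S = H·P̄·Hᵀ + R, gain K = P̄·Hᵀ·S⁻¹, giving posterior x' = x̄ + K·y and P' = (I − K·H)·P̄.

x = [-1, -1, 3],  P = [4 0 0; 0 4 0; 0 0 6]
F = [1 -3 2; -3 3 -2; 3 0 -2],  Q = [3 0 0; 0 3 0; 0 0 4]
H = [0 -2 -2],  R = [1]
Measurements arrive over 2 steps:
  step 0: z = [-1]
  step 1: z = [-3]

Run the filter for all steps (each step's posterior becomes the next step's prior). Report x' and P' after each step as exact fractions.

step 0: x' = [-752/557, 2052/557, -1789/557], P' = [9095/557 -10872/557 10788/557; -10872/557 24867/557 -24780/557; 10788/557 -24780/557 24832/557]
step 1: x' = [-7256328/4879493, 6704818/4879493, 626898/4879493], P' = [76323901/4879493 -131602280/4879493 130658013/4879493; -131602280/4879493 366294809/4879493 -365197335/4879493; 130658013/4879493 -365197335/4879493 365319595/4879493]

step 0: x̄ = F·x = [8, -6, -9]
step 0: P̄ = F·P·Fᵀ + Q = [67 -72 -12; -72 99 -12; -12 -12 64]
step 0: y = z − H·x̄ = [-31]
step 0: S = H·P̄·Hᵀ + R = [557]
step 0: K = P̄·Hᵀ·S⁻¹ = [168/557; -174/557; -104/557]
step 0: x' = x̄ + K·y = [-752/557, 2052/557, -1789/557]
step 0: P' = (I − K·H)·P̄ = [9095/557 -10872/557 10788/557; -10872/557 24867/557 -24780/557; 10788/557 -24780/557 24832/557]
step 1: x̄ = F·x = [-10486/557, 11990/557, 1322/557]
step 1: P̄ = F·P·Fᵀ + Q = [739641/557 -864544/557 -79723/557; -864544/557 1029169/557 68305/557; -79723/557 68305/557 53955/557]
step 1: y = z − H·x̄ = [24953/557]
step 1: S = H·P̄·Hᵀ + R = [4879493/557]
step 1: K = P̄·Hᵀ·S⁻¹ = [1888534/4879493; -2194948/4879493; -244520/4879493]
step 1: x' = x̄ + K·y = [-7256328/4879493, 6704818/4879493, 626898/4879493]
step 1: P' = (I − K·H)·P̄ = [76323901/4879493 -131602280/4879493 130658013/4879493; -131602280/4879493 366294809/4879493 -365197335/4879493; 130658013/4879493 -365197335/4879493 365319595/4879493]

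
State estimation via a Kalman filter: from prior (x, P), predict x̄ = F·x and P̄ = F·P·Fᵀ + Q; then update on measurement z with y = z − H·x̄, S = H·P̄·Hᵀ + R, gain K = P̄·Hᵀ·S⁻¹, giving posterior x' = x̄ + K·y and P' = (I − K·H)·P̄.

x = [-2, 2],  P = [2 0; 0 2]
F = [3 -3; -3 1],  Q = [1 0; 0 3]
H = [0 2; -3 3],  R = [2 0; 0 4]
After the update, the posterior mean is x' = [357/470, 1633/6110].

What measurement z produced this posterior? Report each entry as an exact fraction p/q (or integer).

x̄ = F·x = [-12, 8]
P̄ = F·P·Fᵀ + Q = [37 -24; -24 23]
S = H·P̄·Hᵀ + R = [94 282; 282 976]
K = P̄·Hᵀ·S⁻¹ = [183/470 -3/10; 2567/6110 3/130]
x' − x̄ = [5997/470, -47247/6110] = K·y
y = (KᵀK)⁻¹·Kᵀ·(x' − x̄) = [-15, -62]
z = y + H·x̄ = [-15, -62] + [16, 60] = [1, -2]

z = [1, -2]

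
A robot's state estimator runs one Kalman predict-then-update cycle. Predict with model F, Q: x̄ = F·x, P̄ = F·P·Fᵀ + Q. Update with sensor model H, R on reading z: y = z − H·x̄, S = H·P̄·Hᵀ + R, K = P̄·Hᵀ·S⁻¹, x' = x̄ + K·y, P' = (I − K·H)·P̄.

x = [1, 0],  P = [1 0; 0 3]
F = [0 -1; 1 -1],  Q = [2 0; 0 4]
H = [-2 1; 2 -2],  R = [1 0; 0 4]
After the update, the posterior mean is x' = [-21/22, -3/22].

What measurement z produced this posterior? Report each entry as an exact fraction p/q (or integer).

x̄ = F·x = [0, 1]
P̄ = F·P·Fᵀ + Q = [5 3; 3 8]
S = H·P̄·Hᵀ + R = [17 -18; -18 32]
K = P̄·Hᵀ·S⁻¹ = [-38/55 -29/110; -29/55 -67/110]
x' − x̄ = [-21/22, -25/22] = K·y
y = (KᵀK)⁻¹·Kᵀ·(x' − x̄) = [1, 1]
z = y + H·x̄ = [1, 1] + [1, -2] = [2, -1]

z = [2, -1]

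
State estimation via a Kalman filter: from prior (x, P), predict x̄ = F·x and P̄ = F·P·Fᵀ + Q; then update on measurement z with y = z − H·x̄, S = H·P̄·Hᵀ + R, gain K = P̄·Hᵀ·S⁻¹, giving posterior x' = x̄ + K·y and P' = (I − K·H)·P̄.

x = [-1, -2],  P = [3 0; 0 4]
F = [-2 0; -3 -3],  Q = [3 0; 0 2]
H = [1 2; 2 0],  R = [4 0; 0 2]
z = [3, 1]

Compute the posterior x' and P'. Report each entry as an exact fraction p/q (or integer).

x̄ = F·x = [2, 9]
P̄ = F·P·Fᵀ + Q = [15 18; 18 65]
y = z − H·x̄ = [-17, -3]
S = H·P̄·Hᵀ + R = [351 102; 102 62]
K = P̄·Hᵀ·S⁻¹ = [17/1893 296/631; 2752/5679 -410/1893]
x' = x̄ + K·y = [833/1893, 8017/5679]
P' = (I − K·H)·P̄ = [296/631 -410/1893; -410/1893 6119/5679]

x' = [833/1893, 8017/5679]
P' = [296/631 -410/1893; -410/1893 6119/5679]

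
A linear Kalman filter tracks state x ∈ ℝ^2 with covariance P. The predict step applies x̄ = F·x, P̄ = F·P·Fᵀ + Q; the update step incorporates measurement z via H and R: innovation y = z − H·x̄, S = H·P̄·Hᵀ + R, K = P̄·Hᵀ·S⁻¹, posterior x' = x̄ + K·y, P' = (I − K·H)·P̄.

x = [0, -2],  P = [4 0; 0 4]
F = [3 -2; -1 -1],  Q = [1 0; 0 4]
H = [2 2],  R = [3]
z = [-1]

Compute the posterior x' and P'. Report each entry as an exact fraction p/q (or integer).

x' = [-50/33, 254/231]
P' = [377/33 -356/33; -356/33 2516/231]

x̄ = F·x = [4, 2]
P̄ = F·P·Fᵀ + Q = [53 -4; -4 12]
y = z − H·x̄ = [-13]
S = H·P̄·Hᵀ + R = [231]
K = P̄·Hᵀ·S⁻¹ = [14/33; 16/231]
x' = x̄ + K·y = [-50/33, 254/231]
P' = (I − K·H)·P̄ = [377/33 -356/33; -356/33 2516/231]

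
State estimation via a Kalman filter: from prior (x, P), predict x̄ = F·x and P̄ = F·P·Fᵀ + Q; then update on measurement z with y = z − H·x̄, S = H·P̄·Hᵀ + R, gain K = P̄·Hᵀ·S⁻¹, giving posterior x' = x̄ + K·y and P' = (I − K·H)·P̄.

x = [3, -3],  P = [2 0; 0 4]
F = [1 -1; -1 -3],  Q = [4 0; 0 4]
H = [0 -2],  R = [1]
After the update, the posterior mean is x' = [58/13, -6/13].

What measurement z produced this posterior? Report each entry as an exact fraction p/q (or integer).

z = [1]

x̄ = F·x = [6, 6]
P̄ = F·P·Fᵀ + Q = [10 10; 10 42]
S = H·P̄·Hᵀ + R = [169]
K = P̄·Hᵀ·S⁻¹ = [-20/169; -84/169]
x' − x̄ = [-20/13, -84/13] = K·y
y = (KᵀK)⁻¹·Kᵀ·(x' − x̄) = [13]
z = y + H·x̄ = [13] + [-12] = [1]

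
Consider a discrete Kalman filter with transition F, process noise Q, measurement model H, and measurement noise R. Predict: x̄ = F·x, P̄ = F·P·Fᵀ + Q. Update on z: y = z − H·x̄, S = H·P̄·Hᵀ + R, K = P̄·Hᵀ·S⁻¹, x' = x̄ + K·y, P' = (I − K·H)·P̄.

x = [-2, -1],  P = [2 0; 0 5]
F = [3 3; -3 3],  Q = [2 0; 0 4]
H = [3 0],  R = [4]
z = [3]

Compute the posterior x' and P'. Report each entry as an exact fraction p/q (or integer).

x̄ = F·x = [-9, 3]
P̄ = F·P·Fᵀ + Q = [65 27; 27 67]
y = z − H·x̄ = [30]
S = H·P̄·Hᵀ + R = [589]
K = P̄·Hᵀ·S⁻¹ = [195/589; 81/589]
x' = x̄ + K·y = [549/589, 4197/589]
P' = (I − K·H)·P̄ = [260/589 108/589; 108/589 32902/589]

x' = [549/589, 4197/589]
P' = [260/589 108/589; 108/589 32902/589]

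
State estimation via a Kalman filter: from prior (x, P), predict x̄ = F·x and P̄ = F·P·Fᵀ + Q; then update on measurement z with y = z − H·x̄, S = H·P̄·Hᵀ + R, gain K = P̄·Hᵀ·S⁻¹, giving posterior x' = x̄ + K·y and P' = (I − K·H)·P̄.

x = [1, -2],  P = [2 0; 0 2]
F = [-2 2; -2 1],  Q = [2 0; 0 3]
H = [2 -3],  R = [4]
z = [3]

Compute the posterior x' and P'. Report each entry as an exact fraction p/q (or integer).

x' = [-6, -241/49]
P' = [18 12; 12 412/49]

x̄ = F·x = [-6, -4]
P̄ = F·P·Fᵀ + Q = [18 12; 12 13]
y = z − H·x̄ = [3]
S = H·P̄·Hᵀ + R = [49]
K = P̄·Hᵀ·S⁻¹ = [0; -15/49]
x' = x̄ + K·y = [-6, -241/49]
P' = (I − K·H)·P̄ = [18 12; 12 412/49]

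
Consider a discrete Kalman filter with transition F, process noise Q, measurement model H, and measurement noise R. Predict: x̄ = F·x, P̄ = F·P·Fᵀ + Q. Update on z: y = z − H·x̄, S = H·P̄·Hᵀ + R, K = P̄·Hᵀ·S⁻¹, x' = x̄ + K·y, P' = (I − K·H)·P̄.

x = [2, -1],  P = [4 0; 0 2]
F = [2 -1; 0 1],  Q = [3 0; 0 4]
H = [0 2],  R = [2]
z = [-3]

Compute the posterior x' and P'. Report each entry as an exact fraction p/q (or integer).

x̄ = F·x = [5, -1]
P̄ = F·P·Fᵀ + Q = [21 -2; -2 6]
y = z − H·x̄ = [-1]
S = H·P̄·Hᵀ + R = [26]
K = P̄·Hᵀ·S⁻¹ = [-2/13; 6/13]
x' = x̄ + K·y = [67/13, -19/13]
P' = (I − K·H)·P̄ = [265/13 -2/13; -2/13 6/13]

x' = [67/13, -19/13]
P' = [265/13 -2/13; -2/13 6/13]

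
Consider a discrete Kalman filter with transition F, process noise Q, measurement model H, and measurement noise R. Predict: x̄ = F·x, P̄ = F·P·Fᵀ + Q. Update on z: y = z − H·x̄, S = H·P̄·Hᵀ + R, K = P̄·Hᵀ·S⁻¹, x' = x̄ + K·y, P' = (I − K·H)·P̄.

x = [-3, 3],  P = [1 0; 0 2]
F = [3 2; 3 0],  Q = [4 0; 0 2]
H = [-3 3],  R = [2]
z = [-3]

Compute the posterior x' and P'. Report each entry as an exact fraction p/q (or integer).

x' = [-231/32, -531/64]
P' = [87/8 171/16; 171/16 343/32]

x̄ = F·x = [-3, -9]
P̄ = F·P·Fᵀ + Q = [21 9; 9 11]
y = z − H·x̄ = [15]
S = H·P̄·Hᵀ + R = [128]
K = P̄·Hᵀ·S⁻¹ = [-9/32; 3/64]
x' = x̄ + K·y = [-231/32, -531/64]
P' = (I − K·H)·P̄ = [87/8 171/16; 171/16 343/32]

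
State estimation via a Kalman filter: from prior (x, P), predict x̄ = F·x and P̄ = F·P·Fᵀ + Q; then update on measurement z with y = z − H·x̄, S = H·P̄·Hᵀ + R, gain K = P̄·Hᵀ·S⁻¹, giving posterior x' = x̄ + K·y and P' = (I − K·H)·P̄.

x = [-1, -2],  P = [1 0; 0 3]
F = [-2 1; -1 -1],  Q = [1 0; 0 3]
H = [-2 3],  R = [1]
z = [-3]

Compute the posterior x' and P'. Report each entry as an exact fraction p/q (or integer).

x̄ = F·x = [0, 3]
P̄ = F·P·Fᵀ + Q = [8 -1; -1 7]
y = z − H·x̄ = [-12]
S = H·P̄·Hᵀ + R = [108]
K = P̄·Hᵀ·S⁻¹ = [-19/108; 23/108]
x' = x̄ + K·y = [19/9, 4/9]
P' = (I − K·H)·P̄ = [503/108 329/108; 329/108 227/108]

x' = [19/9, 4/9]
P' = [503/108 329/108; 329/108 227/108]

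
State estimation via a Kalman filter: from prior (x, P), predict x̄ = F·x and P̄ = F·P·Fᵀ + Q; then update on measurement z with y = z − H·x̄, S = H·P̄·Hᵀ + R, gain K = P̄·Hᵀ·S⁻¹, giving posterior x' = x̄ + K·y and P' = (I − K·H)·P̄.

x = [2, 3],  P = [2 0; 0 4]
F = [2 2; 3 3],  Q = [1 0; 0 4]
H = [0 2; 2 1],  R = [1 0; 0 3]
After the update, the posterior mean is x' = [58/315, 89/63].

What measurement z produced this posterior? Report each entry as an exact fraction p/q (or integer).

z = [3, 1]

x̄ = F·x = [10, 15]
P̄ = F·P·Fᵀ + Q = [25 36; 36 58]
S = H·P̄·Hᵀ + R = [233 260; 260 305]
K = P̄·Hᵀ·S⁻¹ = [-80/693 1318/3465; 316/693 26/693]
x' − x̄ = [-3092/315, -856/63] = K·y
y = (KᵀK)⁻¹·Kᵀ·(x' − x̄) = [-27, -34]
z = y + H·x̄ = [-27, -34] + [30, 35] = [3, 1]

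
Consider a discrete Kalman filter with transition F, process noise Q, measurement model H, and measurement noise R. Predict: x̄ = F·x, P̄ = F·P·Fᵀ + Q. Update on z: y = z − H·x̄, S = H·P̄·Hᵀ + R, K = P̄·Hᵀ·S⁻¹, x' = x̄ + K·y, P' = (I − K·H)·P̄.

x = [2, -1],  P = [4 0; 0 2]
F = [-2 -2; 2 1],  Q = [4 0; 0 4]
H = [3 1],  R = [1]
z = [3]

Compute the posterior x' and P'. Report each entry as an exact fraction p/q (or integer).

x' = [74/155, 237/155]
P' = [244/155 -668/155; -668/155 1966/155]

x̄ = F·x = [-2, 3]
P̄ = F·P·Fᵀ + Q = [28 -20; -20 22]
y = z − H·x̄ = [6]
S = H·P̄·Hᵀ + R = [155]
K = P̄·Hᵀ·S⁻¹ = [64/155; -38/155]
x' = x̄ + K·y = [74/155, 237/155]
P' = (I − K·H)·P̄ = [244/155 -668/155; -668/155 1966/155]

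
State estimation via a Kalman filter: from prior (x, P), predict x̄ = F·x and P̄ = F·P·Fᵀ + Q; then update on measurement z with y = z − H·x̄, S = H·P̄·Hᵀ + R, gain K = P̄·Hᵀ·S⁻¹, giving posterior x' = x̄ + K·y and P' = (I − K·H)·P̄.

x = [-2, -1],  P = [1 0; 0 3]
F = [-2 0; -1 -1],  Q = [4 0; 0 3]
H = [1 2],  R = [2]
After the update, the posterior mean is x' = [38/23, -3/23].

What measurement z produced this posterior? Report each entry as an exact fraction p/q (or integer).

x̄ = F·x = [4, 3]
P̄ = F·P·Fᵀ + Q = [8 2; 2 7]
S = H·P̄·Hᵀ + R = [46]
K = P̄·Hᵀ·S⁻¹ = [6/23; 8/23]
x' − x̄ = [-54/23, -72/23] = K·y
y = (KᵀK)⁻¹·Kᵀ·(x' − x̄) = [-9]
z = y + H·x̄ = [-9] + [10] = [1]

z = [1]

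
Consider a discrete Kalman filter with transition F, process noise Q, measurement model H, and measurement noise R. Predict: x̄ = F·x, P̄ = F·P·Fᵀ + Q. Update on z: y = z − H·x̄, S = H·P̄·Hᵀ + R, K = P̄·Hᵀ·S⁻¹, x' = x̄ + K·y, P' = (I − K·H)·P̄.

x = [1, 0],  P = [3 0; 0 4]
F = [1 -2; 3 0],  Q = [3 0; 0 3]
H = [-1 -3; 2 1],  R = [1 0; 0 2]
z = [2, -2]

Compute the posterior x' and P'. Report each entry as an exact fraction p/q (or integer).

x̄ = F·x = [1, 3]
P̄ = F·P·Fᵀ + Q = [22 9; 9 30]
y = z − H·x̄ = [12, -7]
S = H·P̄·Hᵀ + R = [347 -197; -197 156]
K = P̄·Hᵀ·S⁻¹ = [2797/15323 8738/15323; -5988/15323 -2847/15323]
x' = x̄ + K·y = [-12279/15323, -5958/15323]
P' = (I − K·H)·P̄ = [11045/15323 -4614/15323; -4614/15323 3534/15323]

x' = [-12279/15323, -5958/15323]
P' = [11045/15323 -4614/15323; -4614/15323 3534/15323]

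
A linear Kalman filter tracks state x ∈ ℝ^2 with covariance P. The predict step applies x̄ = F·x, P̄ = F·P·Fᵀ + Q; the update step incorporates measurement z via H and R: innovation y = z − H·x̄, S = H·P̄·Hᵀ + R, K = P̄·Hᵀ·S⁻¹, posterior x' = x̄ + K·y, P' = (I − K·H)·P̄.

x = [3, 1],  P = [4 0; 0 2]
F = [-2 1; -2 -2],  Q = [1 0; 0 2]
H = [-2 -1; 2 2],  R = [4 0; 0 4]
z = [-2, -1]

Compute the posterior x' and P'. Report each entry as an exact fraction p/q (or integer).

x̄ = F·x = [-5, -8]
P̄ = F·P·Fᵀ + Q = [19 12; 12 26]
y = z − H·x̄ = [-20, 25]
S = H·P̄·Hᵀ + R = [154 -200; -200 280]
K = P̄·Hᵀ·S⁻¹ = [-20/39 -113/780; 5/13 71/130]
x' = x̄ + K·y = [85/52, -53/26]
P' = (I − K·H)·P̄ = [913/390 -171/65; -171/65 242/65]

x' = [85/52, -53/26]
P' = [913/390 -171/65; -171/65 242/65]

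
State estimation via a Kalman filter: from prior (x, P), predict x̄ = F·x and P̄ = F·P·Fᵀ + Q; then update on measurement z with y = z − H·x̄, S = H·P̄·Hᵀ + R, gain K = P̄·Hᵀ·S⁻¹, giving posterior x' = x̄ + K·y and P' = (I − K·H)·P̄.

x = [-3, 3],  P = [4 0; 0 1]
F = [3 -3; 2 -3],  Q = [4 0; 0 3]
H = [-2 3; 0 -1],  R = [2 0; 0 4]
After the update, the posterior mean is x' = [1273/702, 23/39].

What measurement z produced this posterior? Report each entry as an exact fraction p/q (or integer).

z = [-2, -3]

x̄ = F·x = [-18, -15]
P̄ = F·P·Fᵀ + Q = [49 33; 33 28]
S = H·P̄·Hᵀ + R = [54 -18; -18 32]
K = P̄·Hᵀ·S⁻¹ = [-281/702 -49/39; 2/39 -11/13]
x' − x̄ = [13909/702, 608/39] = K·y
y = (KᵀK)⁻¹·Kᵀ·(x' − x̄) = [7, -18]
z = y + H·x̄ = [7, -18] + [-9, 15] = [-2, -3]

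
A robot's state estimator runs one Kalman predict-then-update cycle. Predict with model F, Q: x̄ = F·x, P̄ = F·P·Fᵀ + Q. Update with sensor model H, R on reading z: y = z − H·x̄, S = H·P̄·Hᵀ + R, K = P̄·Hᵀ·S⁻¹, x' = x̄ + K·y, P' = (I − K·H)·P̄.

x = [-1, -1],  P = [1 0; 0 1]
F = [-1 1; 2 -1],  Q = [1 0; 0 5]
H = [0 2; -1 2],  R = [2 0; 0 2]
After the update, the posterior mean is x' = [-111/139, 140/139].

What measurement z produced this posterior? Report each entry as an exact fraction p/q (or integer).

x̄ = F·x = [0, -1]
P̄ = F·P·Fᵀ + Q = [3 -3; -3 10]
S = H·P̄·Hᵀ + R = [42 46; 46 57]
K = P̄·Hᵀ·S⁻¹ = [36/139 -51/139; 41/139 23/139]
x' − x̄ = [-111/139, 279/139] = K·y
y = (KᵀK)⁻¹·Kᵀ·(x' − x̄) = [4, 5]
z = y + H·x̄ = [4, 5] + [-2, -2] = [2, 3]

z = [2, 3]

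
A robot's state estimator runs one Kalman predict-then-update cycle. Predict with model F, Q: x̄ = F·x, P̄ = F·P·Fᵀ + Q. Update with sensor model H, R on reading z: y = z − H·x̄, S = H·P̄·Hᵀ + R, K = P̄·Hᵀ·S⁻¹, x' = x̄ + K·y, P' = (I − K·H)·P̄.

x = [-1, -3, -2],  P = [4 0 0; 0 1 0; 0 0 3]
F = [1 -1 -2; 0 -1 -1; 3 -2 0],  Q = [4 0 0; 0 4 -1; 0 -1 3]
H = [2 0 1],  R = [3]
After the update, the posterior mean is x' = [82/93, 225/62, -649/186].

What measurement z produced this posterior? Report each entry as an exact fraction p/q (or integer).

x̄ = F·x = [6, 5, 3]
P̄ = F·P·Fᵀ + Q = [21 7 14; 7 8 1; 14 1 43]
S = H·P̄·Hᵀ + R = [186]
K = P̄·Hᵀ·S⁻¹ = [28/93; 5/62; 71/186]
x' − x̄ = [-476/93, -85/62, -1207/186] = K·y
y = (KᵀK)⁻¹·Kᵀ·(x' − x̄) = [-17]
z = y + H·x̄ = [-17] + [15] = [-2]

z = [-2]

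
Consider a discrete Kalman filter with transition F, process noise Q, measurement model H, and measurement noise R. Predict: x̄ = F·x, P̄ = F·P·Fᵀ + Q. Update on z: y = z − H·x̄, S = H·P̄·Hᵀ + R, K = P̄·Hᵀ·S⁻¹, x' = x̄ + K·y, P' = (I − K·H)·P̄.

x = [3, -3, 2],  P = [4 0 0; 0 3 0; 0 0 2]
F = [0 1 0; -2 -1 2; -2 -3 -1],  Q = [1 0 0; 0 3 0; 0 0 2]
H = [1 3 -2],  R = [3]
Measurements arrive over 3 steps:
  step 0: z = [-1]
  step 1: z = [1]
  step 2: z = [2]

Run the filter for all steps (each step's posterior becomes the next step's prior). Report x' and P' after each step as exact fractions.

step 0: x' = [-680/231, 92/77, 191/231], P' = [755/231 -426/77 -1559/231; -426/77 1635/77 2217/77; -1559/231 2217/77 9257/231]
step 1: x' = [177507/1178957, 4674493/1178957, 6505373/1178957], P' = [1461017/1178957 -544844/1178957 -200180/1178957; -544844/1178957 6024303/1178957 8505374/1178957; -200180/1178957 8505374/1178957 13096970/1178957]
step 2: x' = [681774835/1545885519, -1604921599/1545885519, -3714422542/1545885519], P' = [1885042927/1545885519 -916301410/1545885519 -573543925/1545885519; -916301410/1545885519 6409632193/1545885519 8842525105/1545885519; -573543925/1545885519 8842525105/1545885519 13592311825/1545885519]

step 0: x̄ = F·x = [-3, 1, 1]
step 0: P̄ = F·P·Fᵀ + Q = [4 -3 -9; -3 30 21; -9 21 47]
step 0: y = z − H·x̄ = [1]
step 0: S = H·P̄·Hᵀ + R = [231]
step 0: K = P̄·Hᵀ·S⁻¹ = [13/231; 15/77; -40/231]
step 0: x' = x̄ + K·y = [-680/231, 92/77, 191/231]
step 0: P' = (I − K·H)·P̄ = [755/231 -426/77 -1559/231; -426/77 1635/77 2217/77; -1559/231 2217/77 9257/231]
step 1: x̄ = F·x = [92/77, 1466/231, 31/21]
step 1: P̄ = F·P·Fᵀ + Q = [1712/77 3651/77 -570/7; 3651/77 26402/231 -3740/21; -570/7 -3740/21 6838/21]
step 1: y = z − H·x̄ = [-3761/231]
step 1: S = H·P̄·Hᵀ + R = [1178957/231]
step 1: K = P̄·Hᵀ·S⁻¹ = [75615/1178957; 172439/1178957; -292666/1178957]
step 1: x' = x̄ + K·y = [177507/1178957, 4674493/1178957, 6505373/1178957]
step 1: P' = (I − K·H)·P̄ = [1461017/1178957 -544844/1178957 -200180/1178957; -544844/1178957 6024303/1178957 8505374/1178957; -200180/1178957 8505374/1178957 13096970/1178957]
step 2: x̄ = F·x = [4674493/1178957, 7981239/1178957, -20883866/1178957]
step 2: P̄ = F·P·Fᵀ + Q = [7203260/1178957 12076133/1178957 -25488595/1178957; 12076133/1178957 33193690/1178957 -48762225/1178957; -25488595/1178957 -48762225/1178957 119211075/1178957]
step 2: y = z − H·x̄ = [-68028028/1178957]
step 2: S = H·P̄·Hᵀ + R = [1545885519/1178957]
step 2: K = P̄·Hᵀ·S⁻¹ = [94408849/1545885519; 209181653/1545885519; -410197420/1545885519]
step 2: x' = x̄ + K·y = [681774835/1545885519, -1604921599/1545885519, -3714422542/1545885519]
step 2: P' = (I − K·H)·P̄ = [1885042927/1545885519 -916301410/1545885519 -573543925/1545885519; -916301410/1545885519 6409632193/1545885519 8842525105/1545885519; -573543925/1545885519 8842525105/1545885519 13592311825/1545885519]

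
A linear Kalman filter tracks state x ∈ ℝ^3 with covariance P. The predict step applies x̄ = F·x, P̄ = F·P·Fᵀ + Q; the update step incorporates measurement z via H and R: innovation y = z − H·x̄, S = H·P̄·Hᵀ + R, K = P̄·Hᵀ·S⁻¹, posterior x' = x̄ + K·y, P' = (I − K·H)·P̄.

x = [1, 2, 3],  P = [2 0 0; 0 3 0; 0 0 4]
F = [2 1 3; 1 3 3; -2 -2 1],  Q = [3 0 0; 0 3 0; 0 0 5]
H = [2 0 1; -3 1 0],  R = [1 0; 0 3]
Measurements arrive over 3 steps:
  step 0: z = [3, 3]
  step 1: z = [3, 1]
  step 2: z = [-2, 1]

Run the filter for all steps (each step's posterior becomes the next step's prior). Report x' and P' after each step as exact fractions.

step 0: x' = [8285/3979, 34314/3979, -5041/3979], P' = [15573/3979 43368/3979 -30426/3979; 43368/3979 130989/3979 -84885/3979; -30426/3979 -84885/3979 126555/7958]
step 1: x' = [12249763/1874844, 478555/24669, -14518445/1406133], P' = [7097449/1249896 260341/16446 -5379256/468711; 260341/16446 381965/8223 -792019/24669; -5379256/468711 -792019/24669 33991655/1406133]
step 2: x' = [1314666491691/214759757393, 3958302003466/214759757393, -3113153668735/214759757393], P' = [1106224083009/214759757393 3066797743629/214759757393 -2236572138948/214759757393; 3066797743629/214759757393 8997538246476/214759757393 -6224551352670/214759757393; -2236572138948/214759757393 -6224551352670/214759757393 4732140368012/214759757393]

step 0: x̄ = F·x = [13, 16, -3]
step 0: P̄ = F·P·Fᵀ + Q = [50 49 -2; 49 68 -10; -2 -10 29]
step 0: y = z − H·x̄ = [-20, 26]
step 0: S = H·P̄·Hᵀ + R = [222 -206; -206 227]
step 0: K = P̄·Hᵀ·S⁻¹ = [720/3979 -1117/3979; 1851/3979 295/3979; 4851/7958 2131/3979]
step 0: x' = x̄ + K·y = [8285/3979, 34314/3979, -5041/3979]
step 0: P' = (I − K·H)·P̄ = [15573/3979 43368/3979 -30426/3979; 43368/3979 130989/3979 -84885/3979; -30426/3979 -84885/3979 126555/7958]
step 1: x̄ = F·x = [35761/3979, 96104/3979, -90239/3979]
step 1: P̄ = F·P·Fᵀ + Q = [147531/7958 9465/7958 302967/7958; 9465/7958 651261/7958 -1134813/7958; 302967/7958 -1134813/7958 2955217/7958]
step 1: y = z − H·x̄ = [30654/3979, 15158/3979]
step 1: S = H·P̄·Hᵀ + R = [4765167/7958 -1454985/3979; -1454985/3979 973062/3979]
step 1: K = P̄·Hᵀ·S⁻¹ = [-224677/1874844 -1506431/3749688; -10996/24669 -17093/49338; 1716119/1406133 1089407/1406133]
step 1: x' = x̄ + K·y = [12249763/1874844, 478555/24669, -14518445/1406133]
step 1: P' = (I − K·H)·P̄ = [7097449/1249896 260341/16446 -5379256/468711; 260341/16446 381965/8223 -792019/24669; -5379256/468711 -792019/24669 33991655/1406133]
step 2: x̄ = F·x = [73577/49338, 63286523/1874844, -174896719/2812266]
step 2: P̄ = F·P·Fᵀ + Q = [373225/16446 -311687/32892 3372841/49338; -311687/32892 115634569/1249896 -357119387/1874844; 3372841/49338 -357119387/1874844 1514859097/2812266]
step 2: y = z − H·x̄ = [160884409/2812266, -53023901/1874844]
step 2: S = H·P̄·Hᵀ + R = [2541965011/2812266 -1032441479/1874844; -1032441479/1874844 445734793/1249896]
step 2: K = P̄·Hᵀ·S⁻¹ = [-24123972930/214759757393 -83958168466/214759757393; -90955865412/214759757393 -67618328137/214759757393; 258996090116/214759757393 161721688058/214759757393]
step 2: x' = x̄ + K·y = [1314666491691/214759757393, 3958302003466/214759757393, -3113153668735/214759757393]
step 2: P' = (I − K·H)·P̄ = [1106224083009/214759757393 3066797743629/214759757393 -2236572138948/214759757393; 3066797743629/214759757393 8997538246476/214759757393 -6224551352670/214759757393; -2236572138948/214759757393 -6224551352670/214759757393 4732140368012/214759757393]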